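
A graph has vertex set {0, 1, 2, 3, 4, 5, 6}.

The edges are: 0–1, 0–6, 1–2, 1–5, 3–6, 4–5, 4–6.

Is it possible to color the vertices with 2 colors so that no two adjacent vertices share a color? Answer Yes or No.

No

The cycle 5-4-6-0-1-5 has odd length 5, so it cannot be 2-colored; at least 3 colors are needed.
So 2 colors are not enough.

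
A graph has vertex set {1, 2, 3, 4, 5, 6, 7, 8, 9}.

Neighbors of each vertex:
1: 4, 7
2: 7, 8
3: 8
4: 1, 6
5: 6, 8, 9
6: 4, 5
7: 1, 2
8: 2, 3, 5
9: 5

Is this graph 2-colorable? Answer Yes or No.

The cycle 4-6-5-8-2-7-1-4 has odd length 7, so it cannot be 2-colored; at least 3 colors are needed.
So 2 colors are not enough.

No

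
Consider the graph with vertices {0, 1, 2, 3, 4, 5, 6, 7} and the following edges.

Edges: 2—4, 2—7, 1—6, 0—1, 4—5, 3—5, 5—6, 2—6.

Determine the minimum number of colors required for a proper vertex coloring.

3 and 5 are adjacent, so at least 2 colors are needed.
2 colors suffice: color a → {1, 2, 5}; color b → {0, 3, 4, 6, 7}. Every edge joins two different colors.

2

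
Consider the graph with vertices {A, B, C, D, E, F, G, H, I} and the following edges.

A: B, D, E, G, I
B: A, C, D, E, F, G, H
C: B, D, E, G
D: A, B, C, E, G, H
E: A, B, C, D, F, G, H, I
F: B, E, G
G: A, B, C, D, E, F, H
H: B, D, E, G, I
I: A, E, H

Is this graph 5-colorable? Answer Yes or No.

Yes

The chromatic number is 5. B, D, E, G, H form a clique, so at least 5 colors are needed.
A valid assignment using 5 colors: A=5, B=3, C=5, D=4, E=1, F=4, G=2, H=5, I=2.
That is already a proper 5-coloring.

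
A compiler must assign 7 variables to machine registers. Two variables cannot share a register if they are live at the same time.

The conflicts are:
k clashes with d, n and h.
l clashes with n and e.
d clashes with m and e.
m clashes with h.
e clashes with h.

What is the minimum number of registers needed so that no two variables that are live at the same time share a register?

The cycle l-e-d-k-n-l has odd length 5, so it cannot be 2-colored; at least 3 registers are needed.
3 registers suffice: register 1 → {l, d, h}; register 2 → {k, m, e}; register 3 → {n}. Every pair that conflicts lands in different registers.

3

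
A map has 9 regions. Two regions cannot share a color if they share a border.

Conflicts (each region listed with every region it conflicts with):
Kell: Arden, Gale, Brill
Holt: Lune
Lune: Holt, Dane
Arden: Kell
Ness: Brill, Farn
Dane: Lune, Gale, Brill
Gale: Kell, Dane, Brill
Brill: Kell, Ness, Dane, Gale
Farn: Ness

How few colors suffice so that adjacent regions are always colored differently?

Kell, Gale, Brill are mutually in conflict, so at least 3 colors are needed.
3 colors suffice: color 1 → {Lune, Arden, Brill, Farn}; color 2 → {Kell, Holt, Ness, Dane}; color 3 → {Gale}. No two conflicting regions share a color.

3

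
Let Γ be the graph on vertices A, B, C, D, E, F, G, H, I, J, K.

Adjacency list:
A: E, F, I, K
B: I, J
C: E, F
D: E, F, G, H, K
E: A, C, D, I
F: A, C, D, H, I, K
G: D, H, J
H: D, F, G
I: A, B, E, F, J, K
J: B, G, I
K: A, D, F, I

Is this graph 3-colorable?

No

A, F, I, K form a clique, so at least 4 colors are needed.
So 3 colors are not enough.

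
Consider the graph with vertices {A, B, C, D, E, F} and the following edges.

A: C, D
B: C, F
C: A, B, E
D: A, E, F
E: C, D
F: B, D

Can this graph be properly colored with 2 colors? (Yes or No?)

The cycle F-D-E-C-B-F has odd length 5, so it cannot be 2-colored; at least 3 colors are needed.
So 2 colors are not enough.

No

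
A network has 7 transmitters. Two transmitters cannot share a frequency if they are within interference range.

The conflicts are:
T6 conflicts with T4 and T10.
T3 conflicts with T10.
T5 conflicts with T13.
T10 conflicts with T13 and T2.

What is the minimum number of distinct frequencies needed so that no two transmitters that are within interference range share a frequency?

2

T10 and T2 conflict, so at least 2 frequencies are needed.
2 frequencies suffice: frequency 1 → {T4, T5, T10}; frequency 2 → {T6, T3, T13, T2}. Each listed conflict is separated.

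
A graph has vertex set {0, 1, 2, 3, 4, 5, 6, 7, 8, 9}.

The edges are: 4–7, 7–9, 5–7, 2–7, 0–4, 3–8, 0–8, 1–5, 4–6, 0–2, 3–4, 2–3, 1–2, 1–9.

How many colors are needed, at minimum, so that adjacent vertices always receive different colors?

2

3 and 8 are adjacent, so at least 2 colors are needed.
A valid assignment using 2 colors: 0=red, 1=red, 2=blue, 3=red, 4=blue, 5=blue, 6=red, 7=red, 8=blue, 9=blue. Every edge joins two different colors.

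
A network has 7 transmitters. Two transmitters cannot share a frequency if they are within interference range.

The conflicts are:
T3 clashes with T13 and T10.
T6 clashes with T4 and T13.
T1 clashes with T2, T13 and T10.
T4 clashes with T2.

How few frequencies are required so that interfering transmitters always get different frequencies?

3

The cycle T1-T2-T4-T6-T13-T1 has odd length 5, so it cannot be 2-colored; at least 3 frequencies are needed.
3 frequencies suffice: frequency 1 → {T3, T1, T4}; frequency 2 → {T2, T13, T10}; frequency 3 → {T6}. Each listed conflict is separated.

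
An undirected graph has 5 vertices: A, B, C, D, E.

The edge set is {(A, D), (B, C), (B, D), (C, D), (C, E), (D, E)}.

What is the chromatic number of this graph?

3

C, D, E form a triangle, so at least 3 colors are needed.
3 colors suffice: color 1 → {D}; color 2 → {A, C}; color 3 → {B, E}. Each edge has distinct colors on its endpoints.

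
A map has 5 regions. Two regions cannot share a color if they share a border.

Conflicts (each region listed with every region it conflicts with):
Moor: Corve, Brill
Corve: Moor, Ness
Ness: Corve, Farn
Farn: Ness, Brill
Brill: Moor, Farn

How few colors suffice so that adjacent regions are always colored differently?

The cycle Ness-Corve-Moor-Brill-Farn-Ness has odd length 5, so it cannot be 2-colored; at least 3 colors are needed.
3 colors suffice: Moor=1, Corve=2, Ness=1, Farn=2, Brill=3. Every pair that conflicts lands in different colors.

3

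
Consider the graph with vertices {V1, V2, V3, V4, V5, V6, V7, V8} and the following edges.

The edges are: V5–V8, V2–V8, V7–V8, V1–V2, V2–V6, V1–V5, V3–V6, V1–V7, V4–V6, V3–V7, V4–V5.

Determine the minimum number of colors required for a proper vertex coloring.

The cycle V3-V7-V8-V2-V6-V3 has odd length 5, so it cannot be 2-colored; at least 3 colors are needed.
A valid assignment using 3 colors: V1=1, V2=2, V3=3, V4=3, V5=2, V6=1, V7=2, V8=1. Every edge joins two different colors.

3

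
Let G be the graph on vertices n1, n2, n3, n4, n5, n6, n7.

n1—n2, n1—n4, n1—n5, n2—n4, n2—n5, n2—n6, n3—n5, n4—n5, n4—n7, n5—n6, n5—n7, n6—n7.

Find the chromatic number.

4

n1, n2, n4, n5 form a clique, so at least 4 colors are needed.
4 colors suffice: color 1 → {n5}; color 2 → {n2, n3, n7}; color 3 → {n4, n6}; color 4 → {n1}. Each edge has distinct colors on its endpoints.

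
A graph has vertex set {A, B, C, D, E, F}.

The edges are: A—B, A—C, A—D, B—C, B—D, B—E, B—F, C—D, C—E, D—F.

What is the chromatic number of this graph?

4

A, B, C, D are mutually adjacent (a clique of size 4), so at least 4 colors are needed.
One proper 4-coloring: A=4, B=1, C=2, D=3, E=3, F=2. No two adjacent vertices share a color.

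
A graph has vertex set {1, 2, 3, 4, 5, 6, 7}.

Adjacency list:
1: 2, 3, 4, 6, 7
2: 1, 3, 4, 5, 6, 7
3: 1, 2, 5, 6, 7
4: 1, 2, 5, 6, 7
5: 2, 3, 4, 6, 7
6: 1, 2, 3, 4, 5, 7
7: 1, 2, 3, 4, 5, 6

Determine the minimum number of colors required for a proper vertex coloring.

5

1, 2, 3, 6, 7 form a clique, so at least 5 colors are needed.
5 colors suffice: 1=purple, 2=green, 3=yellow, 4=yellow, 5=purple, 6=blue, 7=red. Every edge joins two different colors.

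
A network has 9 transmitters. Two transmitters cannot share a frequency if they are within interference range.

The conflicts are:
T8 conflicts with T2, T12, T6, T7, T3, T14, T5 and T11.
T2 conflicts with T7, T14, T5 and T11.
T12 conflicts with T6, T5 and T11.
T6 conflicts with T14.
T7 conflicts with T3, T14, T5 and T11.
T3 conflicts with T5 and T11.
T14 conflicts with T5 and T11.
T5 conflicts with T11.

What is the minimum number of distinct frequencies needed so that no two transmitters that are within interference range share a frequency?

6

T8, T2, T7, T14, T5, T11 are mutually in conflict, so at least 6 frequencies are needed.
6 frequencies suffice: frequency 1 → {T8}; frequency 2 → {T6, T11}; frequency 3 → {T5}; frequency 4 → {T12, T3, T14}; frequency 5 → {T7}; frequency 6 → {T2}. Each listed conflict is separated.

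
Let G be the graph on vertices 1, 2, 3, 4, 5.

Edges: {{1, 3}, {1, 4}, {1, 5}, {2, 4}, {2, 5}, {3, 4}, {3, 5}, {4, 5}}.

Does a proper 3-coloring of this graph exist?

1, 3, 4, 5 form a clique, so at least 4 colors are needed.
So 3 colors are not enough.

No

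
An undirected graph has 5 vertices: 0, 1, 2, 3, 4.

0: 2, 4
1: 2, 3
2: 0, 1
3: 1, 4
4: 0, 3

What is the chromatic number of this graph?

The cycle 2-1-3-4-0-2 has odd length 5, so it cannot be 2-colored; at least 3 colors are needed.
A valid assignment using 3 colors: 0=blue, 1=blue, 2=red, 3=red, 4=green. Every edge joins two different colors.

3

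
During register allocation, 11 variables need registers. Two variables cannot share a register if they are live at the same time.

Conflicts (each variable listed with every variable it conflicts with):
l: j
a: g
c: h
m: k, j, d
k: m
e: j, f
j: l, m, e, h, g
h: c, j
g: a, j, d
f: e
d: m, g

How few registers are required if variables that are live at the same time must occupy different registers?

2

e and f conflict, so at least 2 registers are needed.
2 registers suffice: l=2, a=1, c=1, m=2, k=1, e=2, j=1, h=2, g=2, f=1, d=1. Every pair that conflicts lands in different registers.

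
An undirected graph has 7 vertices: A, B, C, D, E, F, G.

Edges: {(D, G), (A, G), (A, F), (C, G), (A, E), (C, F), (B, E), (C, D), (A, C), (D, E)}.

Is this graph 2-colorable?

No

A, C, G form a triangle, so at least 3 colors are needed.
So 2 colors are not enough.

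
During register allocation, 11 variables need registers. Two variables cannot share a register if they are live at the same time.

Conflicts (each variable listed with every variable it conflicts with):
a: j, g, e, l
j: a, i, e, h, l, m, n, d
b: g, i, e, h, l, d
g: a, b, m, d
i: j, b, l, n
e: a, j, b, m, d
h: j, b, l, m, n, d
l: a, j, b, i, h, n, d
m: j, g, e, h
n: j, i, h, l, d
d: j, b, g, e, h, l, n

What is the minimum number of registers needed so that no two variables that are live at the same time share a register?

5

j, h, l, n, d are mutually in conflict, so at least 5 registers are needed.
Using 5 registers: a=3, j=1, b=1, g=2, i=3, e=2, h=4, l=2, m=3, n=5, d=3. No two conflicting variables share a register.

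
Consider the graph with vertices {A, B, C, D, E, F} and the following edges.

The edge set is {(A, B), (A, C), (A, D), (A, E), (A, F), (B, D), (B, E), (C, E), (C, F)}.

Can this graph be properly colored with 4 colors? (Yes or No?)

The chromatic number is 3. A, C, E form a triangle, so at least 3 colors are needed.
One proper 3-coloring: A=1, B=3, C=3, D=2, E=2, F=2.
Since 4 ≥ 3, a proper 4-coloring certainly exists.

Yes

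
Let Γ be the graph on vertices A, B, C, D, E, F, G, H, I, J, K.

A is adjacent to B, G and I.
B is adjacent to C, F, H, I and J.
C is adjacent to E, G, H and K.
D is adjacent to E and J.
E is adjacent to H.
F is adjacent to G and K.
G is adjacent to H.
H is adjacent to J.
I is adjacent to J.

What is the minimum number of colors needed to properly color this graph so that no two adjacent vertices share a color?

3

C, G, H are pairwise adjacent, so at least 3 colors are needed.
3 colors suffice: color 1 → {B, E, G, K}; color 2 → {D, F, H, I}; color 3 → {A, C, J}. Each edge has distinct colors on its endpoints.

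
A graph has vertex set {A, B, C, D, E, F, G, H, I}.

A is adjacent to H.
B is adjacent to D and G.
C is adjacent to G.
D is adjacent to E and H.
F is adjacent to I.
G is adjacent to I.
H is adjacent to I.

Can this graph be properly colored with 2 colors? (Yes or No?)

No

The cycle H-I-G-B-D-H has odd length 5, so it cannot be 2-colored; at least 3 colors are needed.
So 2 colors are not enough.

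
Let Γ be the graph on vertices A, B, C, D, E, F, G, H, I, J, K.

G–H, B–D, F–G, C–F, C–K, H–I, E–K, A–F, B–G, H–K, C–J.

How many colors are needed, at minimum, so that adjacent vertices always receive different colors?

3

The cycle K-H-G-F-C-K has odd length 5, so it cannot be 2-colored; at least 3 colors are needed.
A valid assignment using 3 colors: A=red, B=blue, C=green, D=red, E=blue, F=blue, G=red, H=blue, I=red, J=red, K=red. Every edge joins two different colors.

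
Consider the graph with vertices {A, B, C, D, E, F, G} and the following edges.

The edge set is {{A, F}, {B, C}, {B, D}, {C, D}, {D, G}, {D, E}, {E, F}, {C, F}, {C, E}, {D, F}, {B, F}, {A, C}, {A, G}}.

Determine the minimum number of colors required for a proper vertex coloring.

4

C, D, E, F are mutually adjacent (a clique of size 4), so at least 4 colors are needed.
4 colors suffice: color 1 → {A, D}; color 2 → {C, G}; color 3 → {F}; color 4 → {B, E}. Each edge has distinct colors on its endpoints.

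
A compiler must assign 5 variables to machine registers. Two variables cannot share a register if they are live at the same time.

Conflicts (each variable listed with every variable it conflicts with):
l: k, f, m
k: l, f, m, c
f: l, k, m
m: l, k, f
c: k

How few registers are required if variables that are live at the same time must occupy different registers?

4

l, k, f, m are mutually in conflict, so at least 4 registers are needed.
4 registers suffice: l=3, k=1, f=2, m=4, c=2. Every pair that conflicts lands in different registers.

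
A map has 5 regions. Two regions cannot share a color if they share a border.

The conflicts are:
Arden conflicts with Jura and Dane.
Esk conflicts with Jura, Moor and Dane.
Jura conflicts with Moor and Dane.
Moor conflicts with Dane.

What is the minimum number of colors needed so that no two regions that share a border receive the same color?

4

Esk, Jura, Moor, Dane all conflict with each other, so at least 4 colors are needed.
4 colors suffice: Arden=3, Esk=3, Jura=1, Moor=4, Dane=2. Each listed conflict is separated.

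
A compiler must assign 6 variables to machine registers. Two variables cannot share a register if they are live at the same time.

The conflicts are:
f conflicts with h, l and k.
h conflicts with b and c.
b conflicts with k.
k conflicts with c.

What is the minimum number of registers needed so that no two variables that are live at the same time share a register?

2

h and b conflict, so at least 2 registers are needed.
2 registers suffice: register 1 → {h, l, k}; register 2 → {f, b, c}. Each listed conflict is separated.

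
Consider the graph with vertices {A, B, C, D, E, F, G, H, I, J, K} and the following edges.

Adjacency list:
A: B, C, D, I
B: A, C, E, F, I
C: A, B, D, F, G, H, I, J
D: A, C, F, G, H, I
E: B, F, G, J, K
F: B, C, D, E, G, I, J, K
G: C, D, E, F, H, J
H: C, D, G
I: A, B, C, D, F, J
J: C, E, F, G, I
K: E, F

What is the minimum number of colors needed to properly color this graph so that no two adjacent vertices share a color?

B, C, F, I are pairwise adjacent (a clique of size 4), so at least 4 colors are needed.
4 colors suffice: color red → {A, F, H}; color blue → {C, E}; color green → {G, I, K}; color yellow → {B, D, J}. Every edge joins two different colors.

4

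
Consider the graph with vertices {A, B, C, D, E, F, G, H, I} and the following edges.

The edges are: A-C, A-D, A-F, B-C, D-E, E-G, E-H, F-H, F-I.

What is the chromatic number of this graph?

3

The cycle H-F-A-D-E-H has odd length 5, so it cannot be 2-colored; at least 3 colors are needed.
3 colors suffice: color 1 → {C, E, F}; color 2 → {A, B, G, H, I}; color 3 → {D}. No two adjacent vertices share a color.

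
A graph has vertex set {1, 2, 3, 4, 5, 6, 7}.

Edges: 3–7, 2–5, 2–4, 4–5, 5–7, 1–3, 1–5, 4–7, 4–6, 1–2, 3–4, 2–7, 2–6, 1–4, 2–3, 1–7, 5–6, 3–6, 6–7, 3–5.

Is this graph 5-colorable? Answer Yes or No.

2, 3, 4, 5, 6, 7 are pairwise adjacent (a clique of size 6), so at least 6 colors are needed.
So 5 colors are not enough.

No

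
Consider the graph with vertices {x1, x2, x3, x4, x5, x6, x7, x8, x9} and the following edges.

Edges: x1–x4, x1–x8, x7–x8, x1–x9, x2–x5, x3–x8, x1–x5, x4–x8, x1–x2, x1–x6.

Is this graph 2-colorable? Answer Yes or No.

x1, x2, x5 are mutually adjacent, so at least 3 colors are needed.
So 2 colors are not enough.

No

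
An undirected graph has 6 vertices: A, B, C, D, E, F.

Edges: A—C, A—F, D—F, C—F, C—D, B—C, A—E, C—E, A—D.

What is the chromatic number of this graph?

A, C, D, F are pairwise adjacent (a clique of size 4), so at least 4 colors are needed.
A valid assignment using 4 colors: A=blue, B=blue, C=red, D=green, E=green, F=yellow. No two adjacent vertices share a color.

4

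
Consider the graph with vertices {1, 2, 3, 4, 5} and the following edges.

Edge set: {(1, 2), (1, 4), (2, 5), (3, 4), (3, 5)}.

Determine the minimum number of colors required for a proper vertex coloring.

3

The cycle 2-5-3-4-1-2 has odd length 5, so it cannot be 2-colored; at least 3 colors are needed.
A valid assignment using 3 colors: 1=red, 2=blue, 3=red, 4=blue, 5=green. Every edge joins two different colors.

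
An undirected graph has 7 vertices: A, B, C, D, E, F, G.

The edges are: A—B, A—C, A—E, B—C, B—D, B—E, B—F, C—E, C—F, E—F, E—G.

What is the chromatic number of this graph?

B, C, E, F are mutually adjacent (a clique of size 4), so at least 4 colors are needed.
A valid assignment using 4 colors: A=4, B=1, C=3, D=2, E=2, F=4, G=1. Each edge has distinct colors on its endpoints.

4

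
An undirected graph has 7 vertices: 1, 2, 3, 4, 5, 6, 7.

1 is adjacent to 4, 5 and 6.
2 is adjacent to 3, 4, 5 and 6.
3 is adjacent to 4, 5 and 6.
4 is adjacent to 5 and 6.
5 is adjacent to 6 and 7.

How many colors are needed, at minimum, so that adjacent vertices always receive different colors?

5

2, 3, 4, 5, 6 are mutually adjacent (a clique of size 5), so at least 5 colors are needed.
5 colors suffice: 1=yellow, 2=yellow, 3=purple, 4=green, 5=red, 6=blue, 7=blue. No two adjacent vertices share a color.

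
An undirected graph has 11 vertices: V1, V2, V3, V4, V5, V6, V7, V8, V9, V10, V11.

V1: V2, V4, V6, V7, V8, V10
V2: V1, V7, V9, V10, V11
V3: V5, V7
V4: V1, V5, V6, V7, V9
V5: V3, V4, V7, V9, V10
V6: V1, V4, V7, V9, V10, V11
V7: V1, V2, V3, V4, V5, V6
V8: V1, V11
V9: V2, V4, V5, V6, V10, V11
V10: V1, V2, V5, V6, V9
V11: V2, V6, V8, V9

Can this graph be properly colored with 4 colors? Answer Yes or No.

Yes

The chromatic number is 4. V1, V4, V6, V7 are mutually adjacent (a clique of size 4), so at least 4 colors are needed.
A valid assignment using 4 colors: V1=R, V2=G, V3=R, V4=Y, V5=G, V6=G, V7=B, V8=G, V9=R, V10=B, V11=B.
That is already a proper 4-coloring.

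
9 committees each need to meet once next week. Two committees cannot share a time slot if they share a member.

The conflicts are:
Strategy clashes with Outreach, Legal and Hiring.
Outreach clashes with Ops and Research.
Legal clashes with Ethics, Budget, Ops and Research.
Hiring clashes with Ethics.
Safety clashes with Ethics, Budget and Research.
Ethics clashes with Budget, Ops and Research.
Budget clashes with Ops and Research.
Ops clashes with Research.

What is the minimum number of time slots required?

Legal, Ethics, Budget, Ops, Research are mutually in conflict, so at least 5 time slots are needed.
5 time slots suffice: time slot 1 → {Strategy, Research}; time slot 2 → {Outreach, Ethics}; time slot 3 → {Hiring, Safety, Ops}; time slot 4 → {Legal}; time slot 5 → {Budget}. Each listed conflict is separated.

5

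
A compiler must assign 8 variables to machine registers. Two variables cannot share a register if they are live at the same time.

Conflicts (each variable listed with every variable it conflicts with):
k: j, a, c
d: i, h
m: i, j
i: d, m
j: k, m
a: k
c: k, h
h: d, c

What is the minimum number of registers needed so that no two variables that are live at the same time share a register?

3

The cycle k-j-m-i-d-h-c-k has odd length 7, so it cannot be 2-colored; at least 3 registers are needed.
3 registers suffice: register 1 → {k, i, h}; register 2 → {d, j, a, c}; register 3 → {m}. Each listed conflict is separated.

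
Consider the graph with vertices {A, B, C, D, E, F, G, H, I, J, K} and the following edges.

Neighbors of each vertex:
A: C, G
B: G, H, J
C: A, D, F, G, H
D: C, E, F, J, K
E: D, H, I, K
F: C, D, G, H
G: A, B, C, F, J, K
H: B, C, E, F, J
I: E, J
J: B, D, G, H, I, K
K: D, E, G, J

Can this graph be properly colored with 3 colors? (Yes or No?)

Yes

The chromatic number is 3. G, J, K form a triangle, so at least 3 colors are needed.
3 colors suffice: color 1 → {D, G, H, I}; color 2 → {C, E, J}; color 3 → {A, B, F, K}.
That is already a proper 3-coloring.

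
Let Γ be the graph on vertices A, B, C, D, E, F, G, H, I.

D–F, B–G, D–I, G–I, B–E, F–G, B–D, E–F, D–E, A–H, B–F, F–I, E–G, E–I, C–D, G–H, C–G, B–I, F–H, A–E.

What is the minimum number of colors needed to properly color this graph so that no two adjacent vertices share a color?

5

B, D, E, F, I are mutually adjacent (a clique of size 5), so at least 5 colors are needed.
5 colors suffice: color 1 → {A, C, F}; color 2 → {E, H}; color 3 → {D, G}; color 4 → {B}; color 5 → {I}. No two adjacent vertices share a color.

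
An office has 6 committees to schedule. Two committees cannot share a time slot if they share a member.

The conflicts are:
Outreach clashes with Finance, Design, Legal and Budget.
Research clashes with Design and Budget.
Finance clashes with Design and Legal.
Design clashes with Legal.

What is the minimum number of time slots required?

Outreach, Finance, Design, Legal all conflict with each other, so at least 4 time slots are needed.
Using 4 time slots: Outreach=2, Research=2, Finance=3, Design=1, Legal=4, Budget=1. Every pair that conflicts lands in different time slots.

4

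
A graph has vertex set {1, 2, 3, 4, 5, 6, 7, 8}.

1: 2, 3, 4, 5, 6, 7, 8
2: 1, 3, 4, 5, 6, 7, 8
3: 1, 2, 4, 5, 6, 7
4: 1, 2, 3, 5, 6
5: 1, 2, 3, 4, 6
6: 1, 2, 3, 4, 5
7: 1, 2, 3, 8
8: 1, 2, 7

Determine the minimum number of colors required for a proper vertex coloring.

1, 2, 3, 4, 5, 6 form a clique, so at least 6 colors are needed.
6 colors suffice: color a → {2}; color b → {1}; color c → {3, 8}; color d → {5, 7}; color e → {6}; color f → {4}. Every edge joins two different colors.

6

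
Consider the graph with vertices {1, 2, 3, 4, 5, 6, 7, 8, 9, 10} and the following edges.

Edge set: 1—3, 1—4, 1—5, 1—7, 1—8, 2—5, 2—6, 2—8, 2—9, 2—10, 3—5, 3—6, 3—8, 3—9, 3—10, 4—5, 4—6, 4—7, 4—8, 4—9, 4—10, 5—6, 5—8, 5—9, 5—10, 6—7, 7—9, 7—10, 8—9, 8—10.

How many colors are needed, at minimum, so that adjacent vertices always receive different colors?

1, 4, 5, 8 form a clique, so at least 4 colors are needed.
One proper 4-coloring: 1=d, 2=c, 3=c, 4=c, 5=a, 6=b, 7=a, 8=b, 9=d, 10=d. Each edge has distinct colors on its endpoints.

4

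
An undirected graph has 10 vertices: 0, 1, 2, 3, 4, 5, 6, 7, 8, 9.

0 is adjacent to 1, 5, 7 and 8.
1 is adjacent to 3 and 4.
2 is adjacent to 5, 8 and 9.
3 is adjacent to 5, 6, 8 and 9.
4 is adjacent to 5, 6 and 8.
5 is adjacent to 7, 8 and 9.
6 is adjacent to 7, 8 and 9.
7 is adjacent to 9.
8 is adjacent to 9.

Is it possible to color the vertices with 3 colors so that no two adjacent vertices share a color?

3, 6, 8, 9 are pairwise adjacent (a clique of size 4), so at least 4 colors are needed.
So 3 colors are not enough.

No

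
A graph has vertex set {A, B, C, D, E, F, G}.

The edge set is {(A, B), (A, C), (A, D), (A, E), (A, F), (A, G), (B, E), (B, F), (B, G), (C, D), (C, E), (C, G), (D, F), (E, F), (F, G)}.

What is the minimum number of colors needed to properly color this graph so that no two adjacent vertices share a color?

A, B, F, G are mutually adjacent (a clique of size 4), so at least 4 colors are needed.
4 colors suffice: A=1, B=4, C=2, D=3, E=3, F=2, G=3. No two adjacent vertices share a color.

4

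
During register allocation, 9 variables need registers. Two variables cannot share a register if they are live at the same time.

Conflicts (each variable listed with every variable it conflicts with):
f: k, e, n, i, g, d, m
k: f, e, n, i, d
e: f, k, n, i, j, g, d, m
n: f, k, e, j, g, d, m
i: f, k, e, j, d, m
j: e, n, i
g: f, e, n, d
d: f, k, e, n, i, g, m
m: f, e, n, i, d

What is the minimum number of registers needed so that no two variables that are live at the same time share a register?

f, e, n, g, d all conflict with each other, so at least 5 registers are needed.
Using 5 registers: f=4, k=5, e=1, n=3, i=3, j=2, g=5, d=2, m=5. Every pair that conflicts lands in different registers.

5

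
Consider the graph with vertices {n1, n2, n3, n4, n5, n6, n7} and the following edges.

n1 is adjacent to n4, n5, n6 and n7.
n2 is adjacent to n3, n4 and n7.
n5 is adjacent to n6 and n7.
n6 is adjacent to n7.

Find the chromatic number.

n1, n5, n6, n7 are pairwise adjacent (a clique of size 4), so at least 4 colors are needed.
A valid assignment using 4 colors: n1=B, n2=B, n3=R, n4=R, n5=Y, n6=G, n7=R. Every edge joins two different colors.

4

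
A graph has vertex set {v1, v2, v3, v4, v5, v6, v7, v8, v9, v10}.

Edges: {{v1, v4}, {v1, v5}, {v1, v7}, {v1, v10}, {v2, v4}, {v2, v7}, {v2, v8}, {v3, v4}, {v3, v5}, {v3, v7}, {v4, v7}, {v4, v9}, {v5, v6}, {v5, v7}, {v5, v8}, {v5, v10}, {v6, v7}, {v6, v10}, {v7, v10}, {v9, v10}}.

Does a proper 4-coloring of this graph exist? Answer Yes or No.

The chromatic number is 4. v5, v6, v7, v10 form a clique, so at least 4 colors are needed.
One proper 4-coloring: v1=4, v2=3, v3=3, v4=2, v5=2, v6=4, v7=1, v8=1, v9=1, v10=3.
That is already a proper 4-coloring.

Yes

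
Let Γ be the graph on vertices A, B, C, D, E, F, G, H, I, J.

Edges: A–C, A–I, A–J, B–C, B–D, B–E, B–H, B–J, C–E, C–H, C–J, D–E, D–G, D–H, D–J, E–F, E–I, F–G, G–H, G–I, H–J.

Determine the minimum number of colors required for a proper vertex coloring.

4

B, C, H, J are mutually adjacent (a clique of size 4), so at least 4 colors are needed.
4 colors suffice: color red → {A, B, G}; color blue → {E, J}; color green → {C, D, F, I}; color yellow → {H}. Every edge joins two different colors.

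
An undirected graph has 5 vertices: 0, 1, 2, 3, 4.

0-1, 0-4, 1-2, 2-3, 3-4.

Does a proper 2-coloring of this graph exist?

No

The cycle 4-0-1-2-3-4 has odd length 5, so it cannot be 2-colored; at least 3 colors are needed.
So 2 colors are not enough.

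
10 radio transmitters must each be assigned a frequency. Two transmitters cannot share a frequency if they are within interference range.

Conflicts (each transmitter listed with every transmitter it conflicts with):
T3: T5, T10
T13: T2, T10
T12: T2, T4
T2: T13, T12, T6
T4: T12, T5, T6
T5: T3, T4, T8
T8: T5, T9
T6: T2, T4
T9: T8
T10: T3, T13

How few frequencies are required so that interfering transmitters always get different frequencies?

The cycle T5-T3-T10-T13-T2-T12-T4-T5 has odd length 7, so it cannot be 2-colored; at least 3 frequencies are needed.
3 frequencies suffice: T3=2, T13=2, T12=3, T2=1, T4=2, T5=1, T8=2, T6=3, T9=1, T10=1. No two conflicting transmitters share a frequency.

3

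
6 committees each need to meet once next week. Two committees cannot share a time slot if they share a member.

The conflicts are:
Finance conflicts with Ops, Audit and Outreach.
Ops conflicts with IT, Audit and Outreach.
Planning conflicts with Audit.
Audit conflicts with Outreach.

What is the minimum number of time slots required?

4

Finance, Ops, Audit, Outreach all conflict with each other, so at least 4 time slots are needed.
4 time slots suffice: Finance=3, Ops=1, IT=2, Planning=1, Audit=2, Outreach=4. Every pair that conflicts lands in different time slots.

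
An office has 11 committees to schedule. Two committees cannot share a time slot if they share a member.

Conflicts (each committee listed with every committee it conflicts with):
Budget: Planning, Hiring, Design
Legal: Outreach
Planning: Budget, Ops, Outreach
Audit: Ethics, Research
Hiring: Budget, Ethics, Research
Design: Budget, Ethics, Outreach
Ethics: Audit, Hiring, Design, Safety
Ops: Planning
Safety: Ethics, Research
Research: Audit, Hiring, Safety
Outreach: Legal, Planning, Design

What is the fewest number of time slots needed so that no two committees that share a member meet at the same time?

2

Legal and Outreach conflict, so at least 2 time slots are needed.
2 time slots suffice: time slot 1 → {Budget, Ethics, Ops, Research, Outreach}; time slot 2 → {Legal, Planning, Audit, Hiring, Design, Safety}. Each listed conflict is separated.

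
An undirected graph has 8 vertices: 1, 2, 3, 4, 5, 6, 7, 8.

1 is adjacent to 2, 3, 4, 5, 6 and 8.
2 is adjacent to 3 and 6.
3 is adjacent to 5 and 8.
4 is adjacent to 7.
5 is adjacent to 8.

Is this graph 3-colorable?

1, 3, 5, 8 are mutually adjacent (a clique of size 4), so at least 4 colors are needed.
So 3 colors are not enough.

No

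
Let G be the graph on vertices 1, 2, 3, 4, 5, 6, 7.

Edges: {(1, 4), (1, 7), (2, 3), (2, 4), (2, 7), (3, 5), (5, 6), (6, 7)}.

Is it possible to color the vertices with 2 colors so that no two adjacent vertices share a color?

No

The cycle 7-2-3-5-6-7 has odd length 5, so it cannot be 2-colored; at least 3 colors are needed.
So 2 colors are not enough.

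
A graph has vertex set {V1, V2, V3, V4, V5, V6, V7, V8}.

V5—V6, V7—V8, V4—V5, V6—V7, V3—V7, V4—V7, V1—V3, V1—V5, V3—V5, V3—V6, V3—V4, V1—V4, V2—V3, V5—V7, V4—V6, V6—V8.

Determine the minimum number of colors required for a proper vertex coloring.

5

V3, V4, V5, V6, V7 form a clique, so at least 5 colors are needed.
5 colors suffice: V1=G, V2=B, V3=R, V4=Y, V5=B, V6=G, V7=P, V8=R. Each edge has distinct colors on its endpoints.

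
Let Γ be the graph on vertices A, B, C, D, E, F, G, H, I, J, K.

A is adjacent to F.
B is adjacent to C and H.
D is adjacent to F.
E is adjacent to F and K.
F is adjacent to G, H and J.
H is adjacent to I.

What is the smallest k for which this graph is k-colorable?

2

B and H are adjacent, so at least 2 colors are needed.
One proper 2-coloring: A=2, B=1, C=2, D=2, E=2, F=1, G=2, H=2, I=1, J=2, K=1. Each edge has distinct colors on its endpoints.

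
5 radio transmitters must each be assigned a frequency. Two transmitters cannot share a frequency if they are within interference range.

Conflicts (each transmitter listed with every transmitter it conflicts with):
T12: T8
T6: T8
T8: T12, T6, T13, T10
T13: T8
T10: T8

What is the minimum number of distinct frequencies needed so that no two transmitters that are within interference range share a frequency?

2

T6 and T8 conflict, so at least 2 frequencies are needed.
2 frequencies suffice: frequency 1 → {T8}; frequency 2 → {T12, T6, T13, T10}. No two conflicting transmitters share a frequency.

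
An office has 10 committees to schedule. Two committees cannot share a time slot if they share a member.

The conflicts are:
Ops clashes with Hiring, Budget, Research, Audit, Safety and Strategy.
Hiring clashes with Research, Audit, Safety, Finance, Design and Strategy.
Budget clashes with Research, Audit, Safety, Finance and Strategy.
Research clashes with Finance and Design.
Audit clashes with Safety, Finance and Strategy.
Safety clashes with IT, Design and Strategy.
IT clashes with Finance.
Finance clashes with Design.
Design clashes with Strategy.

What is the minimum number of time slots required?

Ops, Budget, Audit, Safety, Strategy all conflict with each other, so at least 5 time slots are needed.
5 time slots suffice: Ops=5, Hiring=2, Budget=2, Research=3, Audit=3, Safety=1, IT=2, Finance=1, Design=5, Strategy=4. Each listed conflict is separated.

5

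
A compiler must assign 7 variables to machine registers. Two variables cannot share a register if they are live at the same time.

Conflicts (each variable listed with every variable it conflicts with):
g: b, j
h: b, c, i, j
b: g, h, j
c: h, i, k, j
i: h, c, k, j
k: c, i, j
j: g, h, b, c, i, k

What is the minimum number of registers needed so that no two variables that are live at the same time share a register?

4

c, i, k, j are mutually in conflict, so at least 4 registers are needed.
4 registers suffice: register 1 → {j}; register 2 → {b, i}; register 3 → {g, h, k}; register 4 → {c}. Each listed conflict is separated.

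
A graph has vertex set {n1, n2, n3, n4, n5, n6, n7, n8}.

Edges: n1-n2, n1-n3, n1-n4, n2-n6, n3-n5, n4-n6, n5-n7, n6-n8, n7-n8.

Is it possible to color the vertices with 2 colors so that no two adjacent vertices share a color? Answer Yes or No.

The cycle n6-n8-n7-n5-n3-n1-n4-n6 has odd length 7, so it cannot be 2-colored; at least 3 colors are needed.
So 2 colors are not enough.

No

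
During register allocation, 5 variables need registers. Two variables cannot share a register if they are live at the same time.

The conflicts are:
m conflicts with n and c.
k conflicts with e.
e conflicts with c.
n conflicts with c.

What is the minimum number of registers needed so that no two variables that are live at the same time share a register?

3

m, n, c all conflict with each other, so at least 3 registers are needed.
3 registers suffice: m=2, k=1, e=2, n=3, c=1. No two conflicting variables share a register.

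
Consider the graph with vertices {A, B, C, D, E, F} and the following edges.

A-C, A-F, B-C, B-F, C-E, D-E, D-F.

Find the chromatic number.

The cycle E-C-B-F-D-E has odd length 5, so it cannot be 2-colored; at least 3 colors are needed.
One proper 3-coloring: A=2, B=2, C=1, D=2, E=3, F=1. Every edge joins two different colors.

3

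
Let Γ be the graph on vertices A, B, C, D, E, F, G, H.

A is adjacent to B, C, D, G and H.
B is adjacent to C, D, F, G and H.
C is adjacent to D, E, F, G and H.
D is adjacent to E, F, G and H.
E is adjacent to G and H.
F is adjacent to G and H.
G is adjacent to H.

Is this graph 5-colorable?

A, B, C, D, G, H are mutually adjacent (a clique of size 6), so at least 6 colors are needed.
So 5 colors are not enough.

No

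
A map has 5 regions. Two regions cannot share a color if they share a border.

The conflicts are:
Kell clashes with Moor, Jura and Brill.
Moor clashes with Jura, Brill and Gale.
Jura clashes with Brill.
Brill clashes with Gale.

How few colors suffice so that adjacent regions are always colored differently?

Kell, Moor, Jura, Brill are mutually in conflict, so at least 4 colors are needed.
4 colors suffice: color 1 → {Moor}; color 2 → {Brill}; color 3 → {Jura, Gale}; color 4 → {Kell}. Each listed conflict is separated.

4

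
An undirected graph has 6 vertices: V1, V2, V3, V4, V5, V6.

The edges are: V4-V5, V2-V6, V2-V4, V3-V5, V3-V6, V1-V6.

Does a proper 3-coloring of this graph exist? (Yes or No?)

The chromatic number is 3. The cycle V6-V3-V5-V4-V2-V6 has odd length 5, so it cannot be 2-colored; at least 3 colors are needed.
A valid assignment using 3 colors: V1=B, V2=B, V3=B, V4=G, V5=R, V6=R.
That is already a proper 3-coloring.

Yes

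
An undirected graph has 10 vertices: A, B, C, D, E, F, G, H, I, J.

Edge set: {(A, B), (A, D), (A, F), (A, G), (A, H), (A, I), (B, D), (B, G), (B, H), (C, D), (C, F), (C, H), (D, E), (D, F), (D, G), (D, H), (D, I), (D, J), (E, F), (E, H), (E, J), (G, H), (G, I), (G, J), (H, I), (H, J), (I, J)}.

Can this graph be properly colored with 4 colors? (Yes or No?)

A, B, D, G, H are pairwise adjacent (a clique of size 5), so at least 5 colors are needed.
So 4 colors are not enough.

No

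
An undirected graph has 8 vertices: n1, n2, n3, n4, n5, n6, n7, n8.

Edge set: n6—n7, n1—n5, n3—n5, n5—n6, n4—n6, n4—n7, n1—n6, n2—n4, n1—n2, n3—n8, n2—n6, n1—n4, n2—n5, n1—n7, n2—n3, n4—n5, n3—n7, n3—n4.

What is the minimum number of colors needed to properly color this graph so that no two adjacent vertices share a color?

n1, n2, n4, n5, n6 form a clique, so at least 5 colors are needed.
5 colors suffice: n1=G, n2=P, n3=G, n4=R, n5=B, n6=Y, n7=B, n8=R. Each edge has distinct colors on its endpoints.

5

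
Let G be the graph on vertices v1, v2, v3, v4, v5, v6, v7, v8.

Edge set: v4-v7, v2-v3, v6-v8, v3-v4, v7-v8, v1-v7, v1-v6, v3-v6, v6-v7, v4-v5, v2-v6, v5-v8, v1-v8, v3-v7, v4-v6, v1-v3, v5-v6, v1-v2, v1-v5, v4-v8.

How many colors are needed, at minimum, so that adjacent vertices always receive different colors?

v4, v6, v7, v8 form a clique, so at least 4 colors are needed.
4 colors suffice: v1=2, v2=3, v3=4, v4=2, v5=3, v6=1, v7=3, v8=4. Every edge joins two different colors.

4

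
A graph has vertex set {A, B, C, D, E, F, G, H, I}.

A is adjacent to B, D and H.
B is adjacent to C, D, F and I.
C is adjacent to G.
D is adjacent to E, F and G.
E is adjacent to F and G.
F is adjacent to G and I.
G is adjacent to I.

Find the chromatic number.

4

D, E, F, G are pairwise adjacent (a clique of size 4), so at least 4 colors are needed.
4 colors suffice: color 1 → {A, C, F}; color 2 → {B, G, H}; color 3 → {D, I}; color 4 → {E}. Each edge has distinct colors on its endpoints.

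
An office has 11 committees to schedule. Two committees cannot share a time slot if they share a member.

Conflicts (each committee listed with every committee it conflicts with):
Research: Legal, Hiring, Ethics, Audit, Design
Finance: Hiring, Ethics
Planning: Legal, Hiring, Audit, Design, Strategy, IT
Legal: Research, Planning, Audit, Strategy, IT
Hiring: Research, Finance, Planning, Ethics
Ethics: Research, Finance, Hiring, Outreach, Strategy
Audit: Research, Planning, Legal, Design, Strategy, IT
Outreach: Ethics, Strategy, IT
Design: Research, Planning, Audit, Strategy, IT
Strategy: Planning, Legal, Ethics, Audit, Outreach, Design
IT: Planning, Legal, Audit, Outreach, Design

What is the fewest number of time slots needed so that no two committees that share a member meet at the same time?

4

Planning, Audit, Design, IT all conflict with each other, so at least 4 time slots are needed.
4 time slots suffice: time slot 1 → {Ethics, Audit}; time slot 2 → {Research, Finance, Strategy, IT}; time slot 3 → {Planning, Outreach}; time slot 4 → {Legal, Hiring, Design}. Each listed conflict is separated.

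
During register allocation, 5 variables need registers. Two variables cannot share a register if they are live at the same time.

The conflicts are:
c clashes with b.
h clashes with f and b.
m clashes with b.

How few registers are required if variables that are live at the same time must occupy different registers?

2

c and b conflict, so at least 2 registers are needed.
2 registers suffice: c=2, h=2, m=2, f=1, b=1. Every pair that conflicts lands in different registers.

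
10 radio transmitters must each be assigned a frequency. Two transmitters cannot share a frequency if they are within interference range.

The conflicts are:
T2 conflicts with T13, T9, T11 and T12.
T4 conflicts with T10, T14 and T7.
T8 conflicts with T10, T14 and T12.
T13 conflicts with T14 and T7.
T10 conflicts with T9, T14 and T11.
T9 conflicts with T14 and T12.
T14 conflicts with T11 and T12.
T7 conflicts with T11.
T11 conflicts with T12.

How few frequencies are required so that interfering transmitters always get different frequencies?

T4, T10, T14 pairwise conflict, so at least 3 frequencies are needed.
A valid assignment using 3 frequencies: T2=1, T4=3, T8=3, T13=2, T10=2, T9=3, T14=1, T7=1, T11=3, T12=2. Each listed conflict is separated.

3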